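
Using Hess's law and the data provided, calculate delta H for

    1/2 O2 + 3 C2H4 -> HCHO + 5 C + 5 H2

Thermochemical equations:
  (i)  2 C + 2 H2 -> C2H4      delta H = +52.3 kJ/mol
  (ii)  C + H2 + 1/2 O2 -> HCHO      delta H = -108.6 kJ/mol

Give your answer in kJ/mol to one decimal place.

delta H = -265.5 kJ/mol

(i) reversed and × 3: (-3)·(+52.3) = -156.9 kJ/mol
(ii) as written: -108.6 kJ/mol
delta H = (-156.9) + (-108.6) = -265.5 kJ/mol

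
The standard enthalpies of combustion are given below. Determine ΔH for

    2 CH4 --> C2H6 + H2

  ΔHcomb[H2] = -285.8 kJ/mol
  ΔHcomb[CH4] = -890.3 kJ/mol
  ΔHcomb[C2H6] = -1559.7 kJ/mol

Using ΔH = Σ nΔHc°(reactants) − Σ nΔHc°(products):
= [2·(-890.3)] − [1·(-1559.7) + 1·(-285.8)]
= 64.9 kJ/mol

ΔH = 64.9 kJ/mol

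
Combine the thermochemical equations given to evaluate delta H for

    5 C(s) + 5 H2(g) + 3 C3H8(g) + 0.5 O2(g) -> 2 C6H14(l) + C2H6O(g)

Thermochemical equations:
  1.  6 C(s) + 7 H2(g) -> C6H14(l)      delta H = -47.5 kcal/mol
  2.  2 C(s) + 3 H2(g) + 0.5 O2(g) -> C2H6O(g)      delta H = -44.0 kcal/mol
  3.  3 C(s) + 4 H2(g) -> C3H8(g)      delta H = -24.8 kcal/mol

delta H = -64.6 kcal/mol

eq. 1 × 2 (scale by 2 for the 2 C6H14(l)): (2)·(-47.5) = -95.0 kcal/mol
eq. 2 as written (C2H6O(g) already on the product side): -44.0 kcal/mol
eq. 3 reversed and × 3 (C3H8(g) must end up as a reactant; ×3 to match 3 C3H8(g) in the target): (-3)·(-24.8) = +74.4 kcal/mol
delta H = (-95.0) + (-44.0) + (+74.4) = -64.6 kcal/mol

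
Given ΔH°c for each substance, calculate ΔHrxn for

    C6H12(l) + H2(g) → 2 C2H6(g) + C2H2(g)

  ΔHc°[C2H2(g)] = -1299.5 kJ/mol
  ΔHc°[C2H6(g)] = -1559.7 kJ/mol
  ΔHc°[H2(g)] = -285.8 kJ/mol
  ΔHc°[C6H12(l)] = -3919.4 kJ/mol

Using ΔH = Σ nΔHc°(reactants) − Σ nΔHc°(products):
= [1·(-3919.4) + 1·(-285.8)] − [2·(-1559.7) + 1·(-1299.5)]
= 213.7 kJ/mol

ΔHrxn = 213.7 kJ/mol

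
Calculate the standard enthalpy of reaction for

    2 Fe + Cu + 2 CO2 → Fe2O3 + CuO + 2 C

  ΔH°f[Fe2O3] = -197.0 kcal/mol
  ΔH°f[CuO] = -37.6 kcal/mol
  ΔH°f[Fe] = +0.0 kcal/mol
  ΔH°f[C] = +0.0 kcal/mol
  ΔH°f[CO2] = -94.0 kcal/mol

ΔH°rxn = Σ nΔHf°(products) − Σ nΔHf°(reactants).
Products: 1·(-197.0) + 1·(-37.6) + 2·(+0.0) = -234.6
Reactants: 2·(+0.0) + 1·(+0.0) + 2·(-94.0) = -188.0
ΔH° = (-234.6) − (-188.0) = -46.6 kcal/mol

ΔH° = -46.6 kcal/mol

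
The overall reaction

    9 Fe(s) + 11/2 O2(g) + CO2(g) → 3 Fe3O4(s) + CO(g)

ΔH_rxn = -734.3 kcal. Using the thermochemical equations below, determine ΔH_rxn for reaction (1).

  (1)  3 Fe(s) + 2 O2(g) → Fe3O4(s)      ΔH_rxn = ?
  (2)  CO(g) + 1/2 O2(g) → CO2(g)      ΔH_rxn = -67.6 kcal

ΔH_rxn = -267.3 kcal

(1) × 3: contributes 3·x
(2) reversed: +67.6 kcal
-734.3 = (+67.6) + 3·x
x = (-734.3 − (+67.6)) / (3) = -267.3 kcal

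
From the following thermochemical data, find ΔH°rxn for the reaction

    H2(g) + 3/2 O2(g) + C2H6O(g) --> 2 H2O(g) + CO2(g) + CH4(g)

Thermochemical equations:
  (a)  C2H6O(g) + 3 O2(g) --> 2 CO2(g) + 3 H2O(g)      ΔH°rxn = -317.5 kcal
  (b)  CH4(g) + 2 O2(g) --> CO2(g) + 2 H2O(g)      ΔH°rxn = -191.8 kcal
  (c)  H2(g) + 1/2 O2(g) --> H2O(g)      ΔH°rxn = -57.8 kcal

(a) as written (C2H6O(g) already on the reactant side): -317.5 kcal
(b) reversed (reverse to put CH4(g) on the product side): +191.8 kcal
(c) as written (H2(g) already on the reactant side): -57.8 kcal
ΔH°rxn = (-317.5) + (+191.8) + (-57.8) = -183.5 kcal

ΔH°rxn = -183.5 kcal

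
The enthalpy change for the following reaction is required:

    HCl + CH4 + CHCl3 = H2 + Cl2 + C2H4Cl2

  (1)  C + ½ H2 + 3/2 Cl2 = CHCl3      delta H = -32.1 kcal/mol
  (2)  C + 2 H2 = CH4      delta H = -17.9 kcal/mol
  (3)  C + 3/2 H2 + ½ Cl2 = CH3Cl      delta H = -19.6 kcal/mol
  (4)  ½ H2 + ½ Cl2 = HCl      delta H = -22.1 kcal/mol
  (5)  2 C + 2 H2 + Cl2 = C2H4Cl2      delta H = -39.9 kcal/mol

(1) reversed: +32.1 kcal/mol
(2) reversed: +17.9 kcal/mol
(3): not needed.
(4) reversed: +22.1 kcal/mol
(5) as written: -39.9 kcal/mol
delta H = (-1)·(-32.1) + (-1)·(-17.9) + (-1)·(-22.1) + (1)·(-39.9) = 32.2 kcal/mol

delta H = 32.2 kcal/mol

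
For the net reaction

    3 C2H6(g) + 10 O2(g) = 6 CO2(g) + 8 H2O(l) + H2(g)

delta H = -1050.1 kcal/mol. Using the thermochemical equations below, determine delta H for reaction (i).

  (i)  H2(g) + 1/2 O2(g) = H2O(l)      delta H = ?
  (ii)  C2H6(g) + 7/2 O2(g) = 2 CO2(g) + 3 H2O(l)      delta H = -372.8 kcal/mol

delta H = -68.3 kcal/mol

(i) reversed (reverse to put H2(g) on the product side): contributes −x
(ii) × 3 (×3 to match 3 C2H6(g) in the target): (3)·(-372.8) = -1118.4 kcal/mol
-1050.1 = (-1118.4) − x
x = (-1050.1 − (-1118.4)) / (-1) = -68.3 kcal/mol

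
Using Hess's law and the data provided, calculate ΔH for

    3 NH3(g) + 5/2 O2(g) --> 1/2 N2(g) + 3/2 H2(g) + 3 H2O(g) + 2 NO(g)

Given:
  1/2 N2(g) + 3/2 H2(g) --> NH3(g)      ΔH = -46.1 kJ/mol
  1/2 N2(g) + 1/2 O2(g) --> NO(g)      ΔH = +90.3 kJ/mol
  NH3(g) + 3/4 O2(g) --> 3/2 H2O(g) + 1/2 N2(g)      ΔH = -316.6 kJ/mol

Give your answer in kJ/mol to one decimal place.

ΔH = -406.5 kJ/mol

equation 1 reversed: +46.1 kJ/mol
equation 2 × 2: (2)·(+90.3) = +180.6 kJ/mol
equation 3 × 2: (2)·(-316.6) = -633.2 kJ/mol
By Hess's law, ΔH = (+46.1) + (+180.6) + (-633.2) = -406.5 kJ/mol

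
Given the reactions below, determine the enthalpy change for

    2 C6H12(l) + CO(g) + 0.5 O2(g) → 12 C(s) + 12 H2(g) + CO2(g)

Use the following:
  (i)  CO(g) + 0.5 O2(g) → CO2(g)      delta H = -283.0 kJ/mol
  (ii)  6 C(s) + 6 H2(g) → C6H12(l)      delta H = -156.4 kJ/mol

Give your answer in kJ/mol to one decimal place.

(i) as written (CO(g) already on the reactant side): -283.0 kJ/mol
(ii) reversed and × 2 (C6H12(l) must end up as a reactant; ×2 to match 2 C6H12(l) in the target): (-2)·(-156.4) = +312.8 kJ/mol
delta H = (1)·(-283.0) + (-2)·(-156.4) = 29.8 kJ/mol

delta H = 29.8 kJ/mol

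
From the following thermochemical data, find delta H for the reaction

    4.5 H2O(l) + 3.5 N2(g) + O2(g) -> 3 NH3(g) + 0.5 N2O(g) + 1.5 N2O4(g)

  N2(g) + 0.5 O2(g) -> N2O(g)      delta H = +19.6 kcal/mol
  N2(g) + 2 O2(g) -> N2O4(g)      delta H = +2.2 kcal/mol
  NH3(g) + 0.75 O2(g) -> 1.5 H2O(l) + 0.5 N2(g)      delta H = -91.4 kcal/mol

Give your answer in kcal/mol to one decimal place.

equation 1 × 1/2: (1/2)·(+19.6) = +9.8 kcal/mol
equation 2 × 3/2: (3/2)·(+2.2) = +3.3 kcal/mol
equation 3 reversed and × 3: (-3)·(-91.4) = +274.2 kcal/mol
delta H = (+9.8) + (+3.3) + (+274.2) = 287.3 kcal/mol

delta H = 287.3 kcal/mol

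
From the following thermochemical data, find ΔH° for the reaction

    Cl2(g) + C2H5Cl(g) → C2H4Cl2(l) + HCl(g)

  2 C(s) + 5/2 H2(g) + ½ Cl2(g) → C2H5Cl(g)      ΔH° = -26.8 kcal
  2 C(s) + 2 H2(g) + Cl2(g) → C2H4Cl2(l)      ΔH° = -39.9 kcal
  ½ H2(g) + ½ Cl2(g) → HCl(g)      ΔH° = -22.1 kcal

equation 1 reversed (reverse to put C2H5Cl(g) on the reactant side): +26.8 kcal
equation 2 as written (C2H4Cl2(l) already on the product side): -39.9 kcal
equation 3 as written (HCl(g) already on the product side): -22.1 kcal
Summing the manipulated equations, ΔH° = (+26.8) + (-39.9) + (-22.1) = -35.2 kcal

ΔH° = -35.2 kcal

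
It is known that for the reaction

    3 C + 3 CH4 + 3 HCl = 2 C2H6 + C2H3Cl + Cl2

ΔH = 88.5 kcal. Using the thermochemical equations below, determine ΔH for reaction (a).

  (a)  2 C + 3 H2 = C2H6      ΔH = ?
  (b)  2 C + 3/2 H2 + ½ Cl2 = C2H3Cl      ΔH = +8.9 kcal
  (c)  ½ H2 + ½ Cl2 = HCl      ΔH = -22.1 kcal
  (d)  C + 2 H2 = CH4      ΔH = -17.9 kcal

(a) × 2 (×2 to match 2 C2H6 in the target): contributes 2·x
(b) as written (C2H3Cl already on the product side): +8.9 kcal
(c) reversed and × 3 (HCl must end up as a reactant; ×3 to match 3 HCl in the target): (-3)·(-22.1) = +66.3 kcal
(d) reversed and × 3 (CH4 must end up as a reactant; scale by 3 for the 3 CH4): (-3)·(-17.9) = +53.7 kcal
+88.5 = (+8.9) + (+66.3) + (+53.7) + 2·x
x = (+88.5 − (+128.9)) / (2) = -20.2 kcal

ΔH = -20.2 kcal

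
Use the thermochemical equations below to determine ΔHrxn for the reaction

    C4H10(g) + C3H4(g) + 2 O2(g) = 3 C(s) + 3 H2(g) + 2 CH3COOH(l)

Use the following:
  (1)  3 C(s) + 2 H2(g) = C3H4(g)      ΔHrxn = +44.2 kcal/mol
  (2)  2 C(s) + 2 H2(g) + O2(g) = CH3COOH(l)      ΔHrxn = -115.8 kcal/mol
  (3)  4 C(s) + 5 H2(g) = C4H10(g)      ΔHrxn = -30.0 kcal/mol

ΔHrxn = -245.8 kcal/mol

(1) reversed: -44.2 kcal/mol
(2) × 2: (2)·(-115.8) = -231.6 kcal/mol
(3) reversed: +30.0 kcal/mol
Combining the equations, ΔHrxn = (-1)·(+44.2) + (2)·(-115.8) + (-1)·(-30.0) = -245.8 kcal/mol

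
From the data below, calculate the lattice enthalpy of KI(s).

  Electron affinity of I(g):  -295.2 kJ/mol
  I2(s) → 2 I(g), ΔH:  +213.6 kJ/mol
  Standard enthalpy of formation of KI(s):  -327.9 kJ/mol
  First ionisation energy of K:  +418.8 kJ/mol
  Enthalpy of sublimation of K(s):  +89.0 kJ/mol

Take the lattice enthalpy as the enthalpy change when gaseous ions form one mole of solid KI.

ΔHf° = 1·ΔHsub + 1·(ΣIE) + 1/2·D(I2) + 1·EA + U
-327.9 = 1·(+89.0) + 1·(+418.8) + 1/2·(+213.6) + 1·(-295.2) + U
U = -327.9 − (+319.4) = -647.3 kJ/mol

U = -647.3 kJ/mol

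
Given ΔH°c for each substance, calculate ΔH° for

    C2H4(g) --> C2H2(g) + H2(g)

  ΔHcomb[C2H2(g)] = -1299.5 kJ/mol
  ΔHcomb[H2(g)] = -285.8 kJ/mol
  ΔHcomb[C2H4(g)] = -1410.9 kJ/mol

With combustion enthalpies, reactants minus products:
= [1·(-1410.9)] − [1·(-1299.5) + 1·(-285.8)]
= 174.4 kJ/mol

ΔH° = 174.4 kJ/mol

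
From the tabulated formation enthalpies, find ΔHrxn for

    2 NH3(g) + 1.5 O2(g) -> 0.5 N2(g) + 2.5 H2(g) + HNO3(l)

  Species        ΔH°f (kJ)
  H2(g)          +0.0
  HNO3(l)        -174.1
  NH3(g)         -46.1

ΔHrxn = -81.9 kJ

Products: 1/2·(+0.0) + 5/2·(+0.0) + 1·(-174.1) = -174.1
Reactants: 2·(-46.1) + 3/2·(+0.0) = -92.2
ΔHrxn = (-174.1) − (-92.2) = -81.9 kJ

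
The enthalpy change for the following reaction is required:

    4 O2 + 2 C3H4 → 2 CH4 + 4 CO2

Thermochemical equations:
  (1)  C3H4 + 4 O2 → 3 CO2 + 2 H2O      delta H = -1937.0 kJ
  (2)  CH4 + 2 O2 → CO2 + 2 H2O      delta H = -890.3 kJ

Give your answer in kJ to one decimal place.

(1) × 2 (×2 to match 2 C3H4 in the target): (2)·(-1937.0) = -3874.0 kJ
(2) reversed and × 2 (reverse to put CH4 on the product side; ×2 to match 2 CH4 in the target): (-2)·(-890.3) = +1780.6 kJ
delta H = (2)·(-1937.0) + (-2)·(-890.3) = -2093.4 kJ

delta H = -2093.4 kJ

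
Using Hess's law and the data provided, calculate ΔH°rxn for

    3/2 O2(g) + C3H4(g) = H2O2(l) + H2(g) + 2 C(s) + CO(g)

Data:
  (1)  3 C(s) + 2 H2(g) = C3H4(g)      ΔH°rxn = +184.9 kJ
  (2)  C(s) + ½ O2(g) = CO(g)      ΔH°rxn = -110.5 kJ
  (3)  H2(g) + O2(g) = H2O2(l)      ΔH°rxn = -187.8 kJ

ΔH°rxn = -483.2 kJ

(1) reversed: -184.9 kJ
(2) as written: -110.5 kJ
(3) as written: -187.8 kJ
ΔH°rxn = (-1)·(+184.9) + (1)·(-110.5) + (1)·(-187.8) = -483.2 kJ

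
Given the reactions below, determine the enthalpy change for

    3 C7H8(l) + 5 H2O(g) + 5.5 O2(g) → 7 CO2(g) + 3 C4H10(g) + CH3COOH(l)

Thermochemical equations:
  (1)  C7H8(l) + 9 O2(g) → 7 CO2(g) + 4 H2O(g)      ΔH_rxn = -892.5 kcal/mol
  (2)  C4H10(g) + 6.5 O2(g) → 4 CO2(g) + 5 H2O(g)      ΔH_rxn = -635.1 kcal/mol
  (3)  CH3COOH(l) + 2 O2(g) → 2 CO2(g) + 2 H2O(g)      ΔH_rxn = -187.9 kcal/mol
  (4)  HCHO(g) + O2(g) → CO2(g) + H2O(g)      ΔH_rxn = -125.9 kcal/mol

ΔH_rxn = -584.3 kcal/mol

(1) × 3 (scale by 3 for the 3 C7H8(l)): (3)·(-892.5) = -2677.5 kcal/mol
(2) reversed and × 3 (reverse to put C4H10(g) on the product side; scale by 3 for the 3 C4H10(g)): (-3)·(-635.1) = +1905.3 kcal/mol
(3) reversed (reverse to put CH3COOH(l) on the product side): +187.9 kcal/mol
(4): not needed (HCHO(g) appears nowhere else).
Since enthalpy is a state function, ΔH_rxn = (-2677.5) + (+1905.3) + (+187.9) = -584.3 kcal/mol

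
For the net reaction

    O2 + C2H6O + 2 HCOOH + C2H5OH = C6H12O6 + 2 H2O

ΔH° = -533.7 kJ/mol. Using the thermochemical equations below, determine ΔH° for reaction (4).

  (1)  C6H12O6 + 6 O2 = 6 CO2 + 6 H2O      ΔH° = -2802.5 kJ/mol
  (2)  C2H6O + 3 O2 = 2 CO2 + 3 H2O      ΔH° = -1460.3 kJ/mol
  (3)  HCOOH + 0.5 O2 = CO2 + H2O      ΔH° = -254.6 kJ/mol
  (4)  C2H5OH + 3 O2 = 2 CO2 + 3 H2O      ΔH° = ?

(1) reversed (C6H12O6 must end up as a product): +2802.5 kJ/mol
(2) as written (C2H6O already on the reactant side): -1460.3 kJ/mol
(3) × 2 (scale by 2 for the 2 HCOOH): (2)·(-254.6) = -509.2 kJ/mol
(4) as written (C2H5OH already on the reactant side): contributes x
-533.7 = (+2802.5) + (-1460.3) + (-509.2) + x
x = (-533.7 − (+833.0)) / (1) = -1366.7 kJ/mol

ΔH° = -1366.7 kJ/mol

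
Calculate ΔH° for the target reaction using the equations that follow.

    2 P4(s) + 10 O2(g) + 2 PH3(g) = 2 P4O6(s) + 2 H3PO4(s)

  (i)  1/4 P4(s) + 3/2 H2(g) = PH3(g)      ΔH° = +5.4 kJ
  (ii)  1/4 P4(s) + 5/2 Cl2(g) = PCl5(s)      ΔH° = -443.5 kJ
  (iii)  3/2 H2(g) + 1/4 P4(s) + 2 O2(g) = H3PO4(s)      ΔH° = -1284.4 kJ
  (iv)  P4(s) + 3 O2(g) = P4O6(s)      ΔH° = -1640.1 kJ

ΔH° = -5859.8 kJ

(i) reversed and × 2: (-2)·(+5.4) = -10.8 kJ
(ii): not needed.
(iii) × 2: (2)·(-1284.4) = -2568.8 kJ
(iv) × 2: (2)·(-1640.1) = -3280.2 kJ
Combining the equations, ΔH° = (-2)·(+5.4) + (2)·(-1284.4) + (2)·(-1640.1) = -5859.8 kJ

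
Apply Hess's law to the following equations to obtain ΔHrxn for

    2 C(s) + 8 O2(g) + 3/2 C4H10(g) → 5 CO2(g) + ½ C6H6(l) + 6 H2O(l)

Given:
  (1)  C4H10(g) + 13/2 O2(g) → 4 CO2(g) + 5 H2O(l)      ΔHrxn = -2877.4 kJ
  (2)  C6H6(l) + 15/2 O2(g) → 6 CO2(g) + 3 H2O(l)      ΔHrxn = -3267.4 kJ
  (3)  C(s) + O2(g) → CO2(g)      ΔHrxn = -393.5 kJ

(1) × 3/2: (3/2)·(-2877.4) = -4316.1 kJ
(2) reversed and × 1/2: (-1/2)·(-3267.4) = +1633.7 kJ
(3) × 2: (2)·(-393.5) = -787.0 kJ
Since enthalpy is a state function, ΔHrxn = (-4316.1) + (+1633.7) + (-787.0) = -3469.4 kJ

ΔHrxn = -3469.4 kJ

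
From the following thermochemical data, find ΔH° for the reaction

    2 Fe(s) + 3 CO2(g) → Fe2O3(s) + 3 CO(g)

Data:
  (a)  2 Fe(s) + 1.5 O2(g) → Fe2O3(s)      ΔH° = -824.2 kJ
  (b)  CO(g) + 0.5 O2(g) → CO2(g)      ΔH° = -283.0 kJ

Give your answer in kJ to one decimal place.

(a) as written (Fe2O3(s) already on the product side): -824.2 kJ
(b) reversed and × 3 (CO(g) must end up as a product; ×3 to match 3 CO(g) in the target): (-3)·(-283.0) = +849.0 kJ
Since enthalpy is a state function, ΔH° = (-824.2) + (+849.0) = 24.8 kJ

ΔH° = 24.8 kJ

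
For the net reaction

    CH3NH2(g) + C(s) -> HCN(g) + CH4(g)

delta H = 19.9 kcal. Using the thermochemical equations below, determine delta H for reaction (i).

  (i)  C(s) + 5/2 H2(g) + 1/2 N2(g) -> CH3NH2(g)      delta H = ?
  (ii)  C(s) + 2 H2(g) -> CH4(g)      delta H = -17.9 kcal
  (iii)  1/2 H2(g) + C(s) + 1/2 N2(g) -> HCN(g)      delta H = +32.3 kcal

delta H = -5.5 kcal

(i) reversed: contributes −x
(ii) as written: -17.9 kcal
(iii) as written: +32.3 kcal
+19.9 = (-17.9) + (+32.3) − x
x = (+19.9 − (+14.4)) / (-1) = -5.5 kcal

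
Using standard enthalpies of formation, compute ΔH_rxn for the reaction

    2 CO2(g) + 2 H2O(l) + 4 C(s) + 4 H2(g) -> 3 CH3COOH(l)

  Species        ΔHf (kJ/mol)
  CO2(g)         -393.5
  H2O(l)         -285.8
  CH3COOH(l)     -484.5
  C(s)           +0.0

ΔH_rxn = -94.9 kJ/mol

Products: 3·(-484.5) = -1453.5
Reactants: 2·(-393.5) + 2·(-285.8) + 4·(+0.0) + 4·(+0.0) = -1358.6
ΔH_rxn = (-1453.5) − (-1358.6) = -94.9 kJ/mol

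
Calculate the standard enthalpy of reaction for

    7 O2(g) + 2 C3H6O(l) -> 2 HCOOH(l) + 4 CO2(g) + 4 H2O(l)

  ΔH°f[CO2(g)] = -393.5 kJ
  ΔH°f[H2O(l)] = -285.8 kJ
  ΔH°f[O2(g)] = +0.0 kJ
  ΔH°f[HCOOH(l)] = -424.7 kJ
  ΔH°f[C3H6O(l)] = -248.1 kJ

ΔH°rxn = Σ nΔHf°(products) − Σ nΔHf°(reactants).
Products: 2·(-424.7) + 4·(-393.5) + 4·(-285.8) = -3566.6
Reactants: 7·(+0.0) + 2·(-248.1) = -496.2
ΔHrxn = (-3566.6) − (-496.2) = -3070.4 kJ

ΔHrxn = -3070.4 kJ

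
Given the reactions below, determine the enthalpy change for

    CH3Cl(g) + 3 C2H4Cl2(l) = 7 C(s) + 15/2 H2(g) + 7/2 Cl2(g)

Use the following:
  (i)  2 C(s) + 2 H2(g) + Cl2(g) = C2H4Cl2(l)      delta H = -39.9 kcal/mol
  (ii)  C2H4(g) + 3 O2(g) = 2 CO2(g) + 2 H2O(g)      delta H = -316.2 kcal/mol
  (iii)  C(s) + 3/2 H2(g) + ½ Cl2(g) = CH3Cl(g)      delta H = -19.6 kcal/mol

(i) reversed and × 3 (reverse to put C2H4Cl2(l) on the reactant side; scale by 3 for the 3 C2H4Cl2(l)): (-3)·(-39.9) = +119.7 kcal/mol
(ii): not needed (H2O(g) appears nowhere else).
(iii) reversed (reverse to put CH3Cl(g) on the reactant side): +19.6 kcal/mol
Summing the manipulated equations, delta H = (+119.7) + (+19.6) = 139.3 kcal/mol

delta H = 139.3 kcal/mol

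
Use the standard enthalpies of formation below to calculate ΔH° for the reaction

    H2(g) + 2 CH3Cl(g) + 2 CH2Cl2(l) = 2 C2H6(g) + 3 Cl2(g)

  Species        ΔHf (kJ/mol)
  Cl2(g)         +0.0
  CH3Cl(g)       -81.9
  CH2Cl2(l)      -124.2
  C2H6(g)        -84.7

Products: 2·(-84.7) + 3·(+0.0) = -169.4
Reactants: 1·(+0.0) + 2·(-81.9) + 2·(-124.2) = -412.2
ΔH° = (-169.4) − (-412.2) = 242.8 kJ/mol

ΔH° = 242.8 kJ/mol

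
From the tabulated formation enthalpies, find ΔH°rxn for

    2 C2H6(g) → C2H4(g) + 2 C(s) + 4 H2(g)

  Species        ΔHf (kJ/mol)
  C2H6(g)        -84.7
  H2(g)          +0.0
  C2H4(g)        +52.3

ΔH°rxn = Σ nΔHf°(products) − Σ nΔHf°(reactants).
Products: 1·(+52.3) + 2·(+0.0) + 4·(+0.0) = +52.3
Reactants: 2·(-84.7) = -169.4
ΔH°rxn = (+52.3) − (-169.4) = 221.7 kJ/mol

ΔH°rxn = 221.7 kJ/mol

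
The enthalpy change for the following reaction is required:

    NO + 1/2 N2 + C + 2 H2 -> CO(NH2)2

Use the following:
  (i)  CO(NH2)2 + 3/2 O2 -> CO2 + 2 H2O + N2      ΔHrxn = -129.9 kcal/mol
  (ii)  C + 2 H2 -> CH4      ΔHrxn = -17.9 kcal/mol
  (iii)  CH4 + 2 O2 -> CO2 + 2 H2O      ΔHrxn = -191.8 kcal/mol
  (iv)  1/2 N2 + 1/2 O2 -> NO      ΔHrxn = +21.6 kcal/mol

(i) reversed (reverse to put CO(NH2)2 on the product side): +129.9 kcal/mol
(ii) as written (C already on the reactant side): -17.9 kcal/mol
(iii) as written: -191.8 kcal/mol
(iv) reversed (NO must end up as a reactant): -21.6 kcal/mol
Since enthalpy is a state function, ΔHrxn = (-1)·(-129.9) + (1)·(-17.9) + (1)·(-191.8) + (-1)·(+21.6) = -101.4 kcal/mol

ΔHrxn = -101.4 kcal/mol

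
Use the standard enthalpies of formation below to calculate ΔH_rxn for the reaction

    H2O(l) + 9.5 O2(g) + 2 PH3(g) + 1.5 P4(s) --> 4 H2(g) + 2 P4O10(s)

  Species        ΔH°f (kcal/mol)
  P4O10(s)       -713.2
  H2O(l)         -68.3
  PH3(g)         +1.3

ΔH_rxn = -1360.7 kcal/mol

ΔH°rxn = Σ nΔHf°(products) − Σ nΔHf°(reactants).
Products: 4·(+0.0) + 2·(-713.2) = -1426.4
Reactants: 1·(-68.3) + 19/2·(+0.0) + 2·(+1.3) + 3/2·(+0.0) = -65.7
ΔH_rxn = (-1426.4) − (-65.7) = -1360.7 kcal/mol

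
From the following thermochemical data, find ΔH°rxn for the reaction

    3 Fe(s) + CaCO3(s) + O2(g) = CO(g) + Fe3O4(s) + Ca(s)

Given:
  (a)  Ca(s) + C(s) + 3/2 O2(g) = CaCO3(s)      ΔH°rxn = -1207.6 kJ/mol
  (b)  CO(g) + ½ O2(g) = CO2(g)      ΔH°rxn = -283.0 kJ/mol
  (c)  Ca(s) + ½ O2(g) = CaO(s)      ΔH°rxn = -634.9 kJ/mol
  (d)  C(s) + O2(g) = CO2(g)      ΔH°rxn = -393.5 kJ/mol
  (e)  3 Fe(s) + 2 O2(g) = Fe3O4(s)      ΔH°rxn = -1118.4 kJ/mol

ΔH°rxn = -21.3 kJ/mol

(a) reversed (CaCO3(s) must end up as a reactant): +1207.6 kJ/mol
(b) reversed (CO(g) must end up as a product): +283.0 kJ/mol
(c): not needed (CaO(s) appears nowhere else).
(d) as written: -393.5 kJ/mol
(e) as written (Fe3O4(s) already on the product side): -1118.4 kJ/mol
By Hess's law, ΔH°rxn = (-1)·(-1207.6) + (-1)·(-283.0) + (1)·(-393.5) + (1)·(-1118.4) = -21.3 kJ/mol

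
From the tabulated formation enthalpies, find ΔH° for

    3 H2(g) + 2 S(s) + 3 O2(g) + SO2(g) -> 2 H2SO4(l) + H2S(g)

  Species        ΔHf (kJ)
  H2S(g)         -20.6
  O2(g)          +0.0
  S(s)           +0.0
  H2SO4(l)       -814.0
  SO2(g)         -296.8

ΔH°rxn = Σ nΔHf°(products) − Σ nΔHf°(reactants).
Products: 2·(-814.0) + 1·(-20.6) = -1648.6
Reactants: 3·(+0.0) + 2·(+0.0) + 3·(+0.0) + 1·(-296.8) = -296.8
ΔH° = (-1648.6) − (-296.8) = -1351.8 kJ

ΔH° = -1351.8 kJ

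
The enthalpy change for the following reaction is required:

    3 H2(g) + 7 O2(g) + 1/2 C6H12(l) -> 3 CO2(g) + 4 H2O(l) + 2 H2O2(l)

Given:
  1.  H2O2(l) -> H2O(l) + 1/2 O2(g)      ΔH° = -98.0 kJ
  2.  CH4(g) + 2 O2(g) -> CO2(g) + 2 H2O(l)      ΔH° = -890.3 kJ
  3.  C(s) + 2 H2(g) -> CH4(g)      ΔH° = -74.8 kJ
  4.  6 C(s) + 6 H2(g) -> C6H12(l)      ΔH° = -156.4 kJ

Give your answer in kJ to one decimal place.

ΔH° = -2621.1 kJ

eq. 1 reversed and × 2 (H2O2(l) must end up as a product; ×2 to match 2 H2O2(l) in the target): (-2)·(-98.0) = +196.0 kJ
eq. 2 × 3 (scale by 3 for the 3 CO2(g)): (3)·(-890.3) = -2670.9 kJ
eq. 3 × 3: (3)·(-74.8) = -224.4 kJ
eq. 4 reversed and × 1/2 (C6H12(l) must end up as a reactant; scale by 1/2 for the 1/2 C6H12(l)): (-1/2)·(-156.4) = +78.2 kJ
ΔH° = (+196.0) + (-2670.9) + (-224.4) + (+78.2) = -2621.1 kJ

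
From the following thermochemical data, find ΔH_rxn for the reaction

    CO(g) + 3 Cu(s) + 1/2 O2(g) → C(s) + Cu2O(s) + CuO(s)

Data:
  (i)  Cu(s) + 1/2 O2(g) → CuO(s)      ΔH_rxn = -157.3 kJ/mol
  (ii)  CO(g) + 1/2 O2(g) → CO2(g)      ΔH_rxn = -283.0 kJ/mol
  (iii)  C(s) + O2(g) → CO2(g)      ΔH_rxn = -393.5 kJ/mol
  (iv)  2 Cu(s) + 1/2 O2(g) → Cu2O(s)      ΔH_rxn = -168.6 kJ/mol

(i) as written (CuO(s) already on the product side): -157.3 kJ/mol
(ii) as written (CO(g) already on the reactant side): -283.0 kJ/mol
(iii) reversed (reverse to put C(s) on the product side): +393.5 kJ/mol
(iv) as written (Cu2O(s) already on the product side): -168.6 kJ/mol
ΔH_rxn = (1)·(-157.3) + (1)·(-283.0) + (-1)·(-393.5) + (1)·(-168.6) = -215.4 kJ/mol

ΔH_rxn = -215.4 kJ/mol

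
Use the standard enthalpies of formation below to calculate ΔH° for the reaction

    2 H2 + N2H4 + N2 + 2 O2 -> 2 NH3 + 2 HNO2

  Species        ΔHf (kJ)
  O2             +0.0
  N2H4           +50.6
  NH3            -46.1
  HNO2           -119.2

ΔH°rxn = Σ nΔHf°(products) − Σ nΔHf°(reactants).
Products: 2·(-46.1) + 2·(-119.2) = -330.6
Reactants: 2·(+0.0) + 1·(+50.6) + 1·(+0.0) + 2·(+0.0) = +50.6
ΔH° = (-330.6) − (+50.6) = -381.2 kJ

ΔH° = -381.2 kJ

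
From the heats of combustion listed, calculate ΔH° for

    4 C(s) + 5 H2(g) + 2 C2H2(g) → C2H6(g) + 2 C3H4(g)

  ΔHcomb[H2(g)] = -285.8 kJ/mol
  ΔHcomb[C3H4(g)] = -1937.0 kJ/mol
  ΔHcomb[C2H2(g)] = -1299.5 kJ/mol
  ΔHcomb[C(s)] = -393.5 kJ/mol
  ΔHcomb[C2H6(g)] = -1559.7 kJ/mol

Using ΔH = Σ nΔHc°(reactants) − Σ nΔHc°(products):
= [4·(-393.5) + 5·(-285.8) + 2·(-1299.5)] − [1·(-1559.7) + 2·(-1937.0)]
= -168.3 kJ/mol

ΔH° = -168.3 kJ/mol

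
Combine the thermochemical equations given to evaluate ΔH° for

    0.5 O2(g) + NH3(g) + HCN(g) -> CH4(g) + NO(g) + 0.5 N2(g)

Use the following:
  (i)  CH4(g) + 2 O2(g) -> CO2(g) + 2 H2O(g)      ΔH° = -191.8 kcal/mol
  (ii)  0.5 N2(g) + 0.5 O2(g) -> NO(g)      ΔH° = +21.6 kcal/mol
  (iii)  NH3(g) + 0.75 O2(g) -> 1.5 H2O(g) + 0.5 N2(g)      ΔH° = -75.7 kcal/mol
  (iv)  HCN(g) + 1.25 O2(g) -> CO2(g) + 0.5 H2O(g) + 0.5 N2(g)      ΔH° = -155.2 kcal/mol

ΔH° = -17.5 kcal/mol

(i) reversed: +191.8 kcal/mol
(ii) as written: +21.6 kcal/mol
(iii) as written: -75.7 kcal/mol
(iv) as written: -155.2 kcal/mol
Combining the equations, ΔH° = (+191.8) + (+21.6) + (-75.7) + (-155.2) = -17.5 kcal/mol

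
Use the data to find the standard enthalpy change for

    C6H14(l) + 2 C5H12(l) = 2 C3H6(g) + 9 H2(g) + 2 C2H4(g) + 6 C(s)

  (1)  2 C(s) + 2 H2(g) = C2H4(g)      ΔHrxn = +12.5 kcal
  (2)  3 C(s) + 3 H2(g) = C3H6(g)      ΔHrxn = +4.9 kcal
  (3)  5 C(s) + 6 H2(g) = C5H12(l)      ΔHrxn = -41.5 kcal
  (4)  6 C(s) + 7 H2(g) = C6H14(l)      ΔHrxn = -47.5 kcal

(1) × 2 (×2 to match 2 C2H4(g) in the target): (2)·(+12.5) = +25.0 kcal
(2) × 2 (scale by 2 for the 2 C3H6(g)): (2)·(+4.9) = +9.8 kcal
(3) reversed and × 2 (reverse to put C5H12(l) on the reactant side; scale by 2 for the 2 C5H12(l)): (-2)·(-41.5) = +83.0 kcal
(4) reversed (reverse to put C6H14(l) on the reactant side): +47.5 kcal
Since enthalpy is a state function, ΔHrxn = (+25.0) + (+9.8) + (+83.0) + (+47.5) = 165.3 kcal

ΔHrxn = 165.3 kcal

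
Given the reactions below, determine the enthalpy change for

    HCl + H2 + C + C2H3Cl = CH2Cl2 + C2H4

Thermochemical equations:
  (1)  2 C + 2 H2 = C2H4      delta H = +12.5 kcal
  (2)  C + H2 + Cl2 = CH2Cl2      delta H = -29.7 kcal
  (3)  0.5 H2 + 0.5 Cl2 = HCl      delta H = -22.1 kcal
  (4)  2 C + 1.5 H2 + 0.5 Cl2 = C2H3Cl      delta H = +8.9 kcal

(1) as written: +12.5 kcal
(2) as written: -29.7 kcal
(3) reversed: +22.1 kcal
(4) reversed: -8.9 kcal
By Hess's law, delta H = (+12.5) + (-29.7) + (+22.1) + (-8.9) = -4.0 kcal

delta H = -4.0 kcal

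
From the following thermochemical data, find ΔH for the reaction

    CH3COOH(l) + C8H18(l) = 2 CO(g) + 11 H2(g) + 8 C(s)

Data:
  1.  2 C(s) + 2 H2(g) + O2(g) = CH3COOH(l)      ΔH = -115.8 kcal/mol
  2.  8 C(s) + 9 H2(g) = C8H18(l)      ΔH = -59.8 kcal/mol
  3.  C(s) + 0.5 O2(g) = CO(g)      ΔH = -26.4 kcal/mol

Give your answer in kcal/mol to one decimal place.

eq. 1 reversed: +115.8 kcal/mol
eq. 2 reversed: +59.8 kcal/mol
eq. 3 × 2: (2)·(-26.4) = -52.8 kcal/mol
Summing the manipulated equations, ΔH = (+115.8) + (+59.8) + (-52.8) = 122.8 kcal/mol

ΔH = 122.8 kcal/mol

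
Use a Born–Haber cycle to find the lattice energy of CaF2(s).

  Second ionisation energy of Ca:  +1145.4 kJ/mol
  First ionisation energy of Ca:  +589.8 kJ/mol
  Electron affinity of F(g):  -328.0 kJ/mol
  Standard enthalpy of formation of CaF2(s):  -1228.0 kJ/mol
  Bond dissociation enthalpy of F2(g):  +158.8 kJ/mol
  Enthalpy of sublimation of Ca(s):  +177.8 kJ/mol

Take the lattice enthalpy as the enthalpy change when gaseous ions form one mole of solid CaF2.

ΔHf° = 1·ΔHsub + 1·(ΣIE) + 1·D(F2) + 2·EA + U
-1228.0 = 1·(+177.8) + 1·(+1735.2) + 1·(+158.8) + 2·(-328.0) + U
U = -1228.0 − (+1415.8) = -2643.8 kJ/mol

U = -2643.8 kJ/mol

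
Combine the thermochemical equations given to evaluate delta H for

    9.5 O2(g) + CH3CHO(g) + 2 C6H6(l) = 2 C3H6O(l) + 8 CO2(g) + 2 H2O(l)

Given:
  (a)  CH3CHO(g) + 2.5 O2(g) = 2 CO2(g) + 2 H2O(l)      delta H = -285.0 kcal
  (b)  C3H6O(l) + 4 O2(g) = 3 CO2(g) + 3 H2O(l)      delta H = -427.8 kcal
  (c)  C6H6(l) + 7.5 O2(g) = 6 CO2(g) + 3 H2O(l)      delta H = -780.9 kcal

delta H = -991.2 kcal

(a) as written: -285.0 kcal
(b) reversed and × 2: (-2)·(-427.8) = +855.6 kcal
(c) × 2: (2)·(-780.9) = -1561.8 kcal
By Hess's law, delta H = (1)·(-285.0) + (-2)·(-427.8) + (2)·(-780.9) = -991.2 kcal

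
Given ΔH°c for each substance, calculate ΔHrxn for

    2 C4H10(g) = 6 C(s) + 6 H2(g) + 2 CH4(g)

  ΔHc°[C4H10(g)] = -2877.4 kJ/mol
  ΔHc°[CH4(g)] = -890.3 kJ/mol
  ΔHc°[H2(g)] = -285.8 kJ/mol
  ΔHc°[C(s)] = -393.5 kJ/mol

ΔHrxn = 101.6 kJ/mol

With combustion enthalpies, reactants minus products:
= [2·(-2877.4)] − [6·(-393.5) + 6·(-285.8) + 2·(-890.3)]
= 101.6 kJ/mol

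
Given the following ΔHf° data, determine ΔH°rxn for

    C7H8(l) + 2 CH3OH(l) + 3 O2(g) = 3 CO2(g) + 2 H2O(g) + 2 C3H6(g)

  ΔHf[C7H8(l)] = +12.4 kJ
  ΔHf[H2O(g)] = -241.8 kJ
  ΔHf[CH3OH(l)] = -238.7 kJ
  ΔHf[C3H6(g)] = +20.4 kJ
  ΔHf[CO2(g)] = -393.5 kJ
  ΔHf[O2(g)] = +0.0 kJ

ΔH°rxn = -1158.3 kJ

Products: 3·(-393.5) + 2·(-241.8) + 2·(+20.4) = -1623.3
Reactants: 1·(+12.4) + 2·(-238.7) + 3·(+0.0) = -465.0
ΔH°rxn = (-1623.3) − (-465.0) = -1158.3 kJ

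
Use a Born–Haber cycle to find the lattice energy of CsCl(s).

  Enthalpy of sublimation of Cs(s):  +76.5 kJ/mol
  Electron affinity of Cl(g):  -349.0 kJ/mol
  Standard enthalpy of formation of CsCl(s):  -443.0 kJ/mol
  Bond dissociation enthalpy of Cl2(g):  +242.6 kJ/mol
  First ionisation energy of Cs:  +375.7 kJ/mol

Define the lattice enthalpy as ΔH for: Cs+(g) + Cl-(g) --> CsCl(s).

ΔHf° = 1·ΔHsub + 1·(ΣIE) + 1/2·D(Cl2) + 1·EA + U
-443.0 = 1·(+76.5) + 1·(+375.7) + 1/2·(+242.6) + 1·(-349.0) + U
U = -443.0 − (+224.5) = -667.5 kJ/mol

U = -667.5 kJ/mol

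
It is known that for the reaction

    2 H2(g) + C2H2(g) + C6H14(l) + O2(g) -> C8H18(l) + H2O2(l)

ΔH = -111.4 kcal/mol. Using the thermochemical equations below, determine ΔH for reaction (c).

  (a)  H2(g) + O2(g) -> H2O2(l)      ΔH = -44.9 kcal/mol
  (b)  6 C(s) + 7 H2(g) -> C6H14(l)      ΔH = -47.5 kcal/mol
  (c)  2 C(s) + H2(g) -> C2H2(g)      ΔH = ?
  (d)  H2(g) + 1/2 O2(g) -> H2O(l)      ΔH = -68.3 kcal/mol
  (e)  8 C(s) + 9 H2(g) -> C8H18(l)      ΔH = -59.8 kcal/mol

(a) as written (H2O2(l) already on the product side): -44.9 kcal/mol
(b) reversed (C6H14(l) must end up as a reactant): +47.5 kcal/mol
(c) reversed (C2H2(g) must end up as a reactant): contributes −x
(d): not needed (H2O(l) appears nowhere else).
(e) as written (C8H18(l) already on the product side): -59.8 kcal/mol
-111.4 = (-44.9) + (+47.5) + (-59.8) − x
x = (-111.4 − (-57.2)) / (-1) = 54.2 kcal/mol

ΔH = 54.2 kcal/mol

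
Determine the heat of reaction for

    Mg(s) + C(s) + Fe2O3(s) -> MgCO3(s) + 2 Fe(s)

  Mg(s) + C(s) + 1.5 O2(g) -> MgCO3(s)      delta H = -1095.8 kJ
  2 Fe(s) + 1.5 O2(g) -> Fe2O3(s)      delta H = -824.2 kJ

delta H = -271.6 kJ

equation 1 as written: -1095.8 kJ
equation 2 reversed: +824.2 kJ
By Hess's law, delta H = (1)·(-1095.8) + (-1)·(-824.2) = -271.6 kJ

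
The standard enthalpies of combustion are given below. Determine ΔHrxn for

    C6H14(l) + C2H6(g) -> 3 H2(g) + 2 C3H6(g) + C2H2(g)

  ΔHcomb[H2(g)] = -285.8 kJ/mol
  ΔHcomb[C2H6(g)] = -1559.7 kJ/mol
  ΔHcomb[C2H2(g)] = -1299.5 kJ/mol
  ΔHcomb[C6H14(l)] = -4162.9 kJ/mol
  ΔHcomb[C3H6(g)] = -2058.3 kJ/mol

With combustion enthalpies, reactants minus products:
= [1·(-4162.9) + 1·(-1559.7)] − [3·(-285.8) + 2·(-2058.3) + 1·(-1299.5)]
= 550.9 kJ/mol

ΔHrxn = 550.9 kJ/mol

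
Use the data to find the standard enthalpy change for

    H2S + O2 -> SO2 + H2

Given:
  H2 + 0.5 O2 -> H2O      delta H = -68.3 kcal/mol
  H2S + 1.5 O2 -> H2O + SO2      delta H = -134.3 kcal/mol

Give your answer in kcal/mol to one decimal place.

delta H = -66.0 kcal/mol

equation 1 reversed (H2 must end up as a product): +68.3 kcal/mol
equation 2 as written (H2S already on the reactant side): -134.3 kcal/mol
Since enthalpy is a state function, delta H = (-1)·(-68.3) + (1)·(-134.3) = -66.0 kcal/mol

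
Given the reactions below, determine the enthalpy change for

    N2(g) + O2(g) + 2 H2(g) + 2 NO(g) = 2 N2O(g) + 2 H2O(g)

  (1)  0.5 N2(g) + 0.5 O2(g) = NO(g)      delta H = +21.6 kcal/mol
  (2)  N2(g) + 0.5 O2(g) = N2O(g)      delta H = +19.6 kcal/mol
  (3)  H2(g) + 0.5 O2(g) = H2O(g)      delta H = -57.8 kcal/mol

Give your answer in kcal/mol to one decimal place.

(1) reversed and × 2: (-2)·(+21.6) = -43.2 kcal/mol
(2) × 2: (2)·(+19.6) = +39.2 kcal/mol
(3) × 2: (2)·(-57.8) = -115.6 kcal/mol
Combining the equations, delta H = (-43.2) + (+39.2) + (-115.6) = -119.6 kcal/mol

delta H = -119.6 kcal/mol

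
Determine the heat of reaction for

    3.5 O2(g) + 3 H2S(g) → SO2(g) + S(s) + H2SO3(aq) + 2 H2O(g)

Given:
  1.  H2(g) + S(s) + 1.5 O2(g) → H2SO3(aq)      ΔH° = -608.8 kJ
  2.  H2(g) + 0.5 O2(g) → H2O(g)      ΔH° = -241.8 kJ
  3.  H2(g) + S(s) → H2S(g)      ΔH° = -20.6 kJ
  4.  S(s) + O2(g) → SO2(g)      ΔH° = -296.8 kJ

eq. 1 as written: -608.8 kJ
eq. 2 × 2: (2)·(-241.8) = -483.6 kJ
eq. 3 reversed and × 3: (-3)·(-20.6) = +61.8 kJ
eq. 4 as written: -296.8 kJ
Combining the equations, ΔH° = (-608.8) + (-483.6) + (+61.8) + (-296.8) = -1327.4 kJ

ΔH° = -1327.4 kJ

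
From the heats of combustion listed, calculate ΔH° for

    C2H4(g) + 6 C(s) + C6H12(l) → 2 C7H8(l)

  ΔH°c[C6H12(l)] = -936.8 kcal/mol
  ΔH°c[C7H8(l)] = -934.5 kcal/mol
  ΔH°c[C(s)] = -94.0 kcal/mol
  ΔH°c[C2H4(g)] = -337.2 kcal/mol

ΔH° = 31.0 kcal/mol

Using ΔH = Σ nΔHc°(reactants) − Σ nΔHc°(products):
= [1·(-337.2) + 6·(-94.0) + 1·(-936.8)] − [2·(-934.5)]
= 31.0 kcal/mol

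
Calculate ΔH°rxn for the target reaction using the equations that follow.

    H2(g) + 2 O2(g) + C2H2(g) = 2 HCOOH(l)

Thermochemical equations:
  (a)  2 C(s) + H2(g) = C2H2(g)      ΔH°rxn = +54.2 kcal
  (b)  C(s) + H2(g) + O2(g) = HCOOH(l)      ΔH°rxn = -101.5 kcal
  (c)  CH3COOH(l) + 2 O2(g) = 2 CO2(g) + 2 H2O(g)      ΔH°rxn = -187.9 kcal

(a) reversed (reverse to put C2H2(g) on the reactant side): -54.2 kcal
(b) × 2 (scale by 2 for the 2 HCOOH(l)): (2)·(-101.5) = -203.0 kcal
(c): not needed (H2O(g) appears nowhere else).
ΔH°rxn = (-1)·(+54.2) + (2)·(-101.5) = -257.2 kcal

ΔH°rxn = -257.2 kcal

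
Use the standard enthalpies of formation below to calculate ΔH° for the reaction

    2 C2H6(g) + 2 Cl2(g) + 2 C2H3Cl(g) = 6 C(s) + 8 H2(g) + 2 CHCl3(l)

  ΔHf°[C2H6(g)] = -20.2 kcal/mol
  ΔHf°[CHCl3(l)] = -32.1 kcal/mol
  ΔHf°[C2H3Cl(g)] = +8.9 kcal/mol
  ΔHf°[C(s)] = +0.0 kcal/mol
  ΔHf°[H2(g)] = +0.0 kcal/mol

ΔH° = -41.6 kcal/mol

ΔH°rxn = Σ nΔHf°(products) − Σ nΔHf°(reactants).
Products: 6·(+0.0) + 8·(+0.0) + 2·(-32.1) = -64.2
Reactants: 2·(-20.2) + 2·(+0.0) + 2·(+8.9) = -22.6
ΔH° = (-64.2) − (-22.6) = -41.6 kcal/mol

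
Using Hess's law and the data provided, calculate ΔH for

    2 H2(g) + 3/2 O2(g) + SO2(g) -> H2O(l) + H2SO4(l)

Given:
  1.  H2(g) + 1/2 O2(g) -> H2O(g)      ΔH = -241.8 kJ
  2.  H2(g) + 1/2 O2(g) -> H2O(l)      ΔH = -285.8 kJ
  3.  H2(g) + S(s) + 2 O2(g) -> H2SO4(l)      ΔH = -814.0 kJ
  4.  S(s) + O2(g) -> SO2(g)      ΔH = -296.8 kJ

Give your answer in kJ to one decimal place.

ΔH = -803.0 kJ

eq. 1: not needed.
eq. 2 as written: -285.8 kJ
eq. 3 as written: -814.0 kJ
eq. 4 reversed: +296.8 kJ
Combining the equations, ΔH = (1)·(-285.8) + (1)·(-814.0) + (-1)·(-296.8) = -803.0 kJ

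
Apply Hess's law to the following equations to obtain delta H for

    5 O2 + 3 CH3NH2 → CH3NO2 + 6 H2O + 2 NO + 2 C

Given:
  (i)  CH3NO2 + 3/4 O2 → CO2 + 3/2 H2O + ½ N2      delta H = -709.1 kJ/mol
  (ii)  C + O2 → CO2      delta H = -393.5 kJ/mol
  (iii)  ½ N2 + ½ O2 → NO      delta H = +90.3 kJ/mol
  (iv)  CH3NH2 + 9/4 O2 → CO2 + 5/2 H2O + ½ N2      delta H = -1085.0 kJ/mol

delta H = -1578.3 kJ/mol

(i) reversed: +709.1 kJ/mol
(ii) reversed and × 2: (-2)·(-393.5) = +787.0 kJ/mol
(iii) × 2: (2)·(+90.3) = +180.6 kJ/mol
(iv) × 3: (3)·(-1085.0) = -3255.0 kJ/mol
Combining the equations, delta H = (+709.1) + (+787.0) + (+180.6) + (-3255.0) = -1578.3 kJ/mol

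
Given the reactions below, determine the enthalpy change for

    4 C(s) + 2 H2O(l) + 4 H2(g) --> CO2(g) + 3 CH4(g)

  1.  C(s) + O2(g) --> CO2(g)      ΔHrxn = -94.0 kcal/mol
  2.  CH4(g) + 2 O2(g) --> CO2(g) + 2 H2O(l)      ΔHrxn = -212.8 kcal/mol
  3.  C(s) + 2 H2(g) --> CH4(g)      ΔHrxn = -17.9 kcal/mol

eq. 1 × 2: (2)·(-94.0) = -188.0 kcal/mol
eq. 2 reversed (H2O(l) must end up as a reactant): +212.8 kcal/mol
eq. 3 × 2 (scale by 2 for the 4 H2(g)): (2)·(-17.9) = -35.8 kcal/mol
ΔHrxn = (2)·(-94.0) + (-1)·(-212.8) + (2)·(-17.9) = -11.0 kcal/mol

ΔHrxn = -11.0 kcal/mol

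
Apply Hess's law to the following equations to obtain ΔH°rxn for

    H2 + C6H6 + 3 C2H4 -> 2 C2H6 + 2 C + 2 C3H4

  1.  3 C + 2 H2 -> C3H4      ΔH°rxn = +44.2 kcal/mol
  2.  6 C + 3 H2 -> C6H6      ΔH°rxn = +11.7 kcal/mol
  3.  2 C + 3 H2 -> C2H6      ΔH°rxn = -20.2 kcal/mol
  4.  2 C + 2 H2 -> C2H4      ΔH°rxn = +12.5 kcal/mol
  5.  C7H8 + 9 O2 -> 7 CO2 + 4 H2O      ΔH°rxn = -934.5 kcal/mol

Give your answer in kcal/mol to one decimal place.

ΔH°rxn = -1.2 kcal/mol

eq. 1 × 2: (2)·(+44.2) = +88.4 kcal/mol
eq. 2 reversed: -11.7 kcal/mol
eq. 3 × 2: (2)·(-20.2) = -40.4 kcal/mol
eq. 4 reversed and × 3: (-3)·(+12.5) = -37.5 kcal/mol
eq. 5: not needed.
By Hess's law, ΔH°rxn = (+88.4) + (-11.7) + (-40.4) + (-37.5) = -1.2 kcal/mol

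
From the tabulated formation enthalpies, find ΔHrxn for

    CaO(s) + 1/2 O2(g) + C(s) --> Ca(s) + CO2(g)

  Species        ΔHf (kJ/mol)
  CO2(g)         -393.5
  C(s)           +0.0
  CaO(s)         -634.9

ΔHrxn = 241.4 kJ/mol

Products: 1·(+0.0) + 1·(-393.5) = -393.5
Reactants: 1·(-634.9) + 1/2·(+0.0) + 1·(+0.0) = -634.9
ΔHrxn = (-393.5) − (-634.9) = 241.4 kJ/mol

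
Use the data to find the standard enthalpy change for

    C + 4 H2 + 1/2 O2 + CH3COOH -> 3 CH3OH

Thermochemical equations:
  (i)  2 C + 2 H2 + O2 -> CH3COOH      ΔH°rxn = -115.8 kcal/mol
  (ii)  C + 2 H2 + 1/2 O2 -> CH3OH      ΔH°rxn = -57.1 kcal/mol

(i) reversed (CH3COOH must end up as a reactant): +115.8 kcal/mol
(ii) × 3 (×3 to match 3 CH3OH in the target): (3)·(-57.1) = -171.3 kcal/mol
Combining the equations, ΔH°rxn = (-1)·(-115.8) + (3)·(-57.1) = -55.5 kcal/mol

ΔH°rxn = -55.5 kcal/mol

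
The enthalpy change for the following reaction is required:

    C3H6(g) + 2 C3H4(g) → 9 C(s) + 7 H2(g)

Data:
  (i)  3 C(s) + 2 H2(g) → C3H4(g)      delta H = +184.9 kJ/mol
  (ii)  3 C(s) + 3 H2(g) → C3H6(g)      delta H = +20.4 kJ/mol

delta H = -390.2 kJ/mol

(i) reversed and × 2 (reverse to put C3H4(g) on the reactant side; ×2 to match 2 C3H4(g) in the target): (-2)·(+184.9) = -369.8 kJ/mol
(ii) reversed (C3H6(g) must end up as a reactant): -20.4 kJ/mol
delta H = (-369.8) + (-20.4) = -390.2 kJ/mol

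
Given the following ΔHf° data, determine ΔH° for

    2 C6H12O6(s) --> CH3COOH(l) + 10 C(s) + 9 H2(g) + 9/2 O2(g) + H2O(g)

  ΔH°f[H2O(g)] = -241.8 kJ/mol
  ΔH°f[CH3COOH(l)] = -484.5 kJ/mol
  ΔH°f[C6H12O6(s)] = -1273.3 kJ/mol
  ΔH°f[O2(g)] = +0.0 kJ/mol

ΔH° = 1820.3 kJ/mol

Products: 1·(-484.5) + 10·(+0.0) + 9·(+0.0) + 9/2·(+0.0) + 1·(-241.8) = -726.3
Reactants: 2·(-1273.3) = -2546.6
ΔH° = (-726.3) − (-2546.6) = 1820.3 kJ/mol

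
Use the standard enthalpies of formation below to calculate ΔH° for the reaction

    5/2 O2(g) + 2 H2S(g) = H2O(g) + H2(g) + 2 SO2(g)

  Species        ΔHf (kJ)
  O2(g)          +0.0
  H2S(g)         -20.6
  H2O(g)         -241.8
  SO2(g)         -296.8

Products: 1·(-241.8) + 1·(+0.0) + 2·(-296.8) = -835.4
Reactants: 5/2·(+0.0) + 2·(-20.6) = -41.2
ΔH° = (-835.4) − (-41.2) = -794.2 kJ

ΔH° = -794.2 kJ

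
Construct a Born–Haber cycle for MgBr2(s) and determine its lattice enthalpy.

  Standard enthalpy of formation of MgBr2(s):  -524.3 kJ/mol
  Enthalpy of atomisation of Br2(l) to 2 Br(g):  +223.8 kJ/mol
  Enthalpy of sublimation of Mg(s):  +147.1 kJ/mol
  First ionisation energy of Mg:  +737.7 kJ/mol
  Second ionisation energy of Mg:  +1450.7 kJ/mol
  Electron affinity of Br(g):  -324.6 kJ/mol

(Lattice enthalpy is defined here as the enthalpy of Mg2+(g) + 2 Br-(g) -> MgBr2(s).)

U = -2434.4 kJ/mol

ΔHf° = 1·ΔHsub + 1·(ΣIE) + 1·D(Br2) + 2·EA + U
-524.3 = 1·(+147.1) + 1·(+2188.4) + 1·(+223.8) + 2·(-324.6) + U
U = -524.3 − (+1910.1) = -2434.4 kJ/mol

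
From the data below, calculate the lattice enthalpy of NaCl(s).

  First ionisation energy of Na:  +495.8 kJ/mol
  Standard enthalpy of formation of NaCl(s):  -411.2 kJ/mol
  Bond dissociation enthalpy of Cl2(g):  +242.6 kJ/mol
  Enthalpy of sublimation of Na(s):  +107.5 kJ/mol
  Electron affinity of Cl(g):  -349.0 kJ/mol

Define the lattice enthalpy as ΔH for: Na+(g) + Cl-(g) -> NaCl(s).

ΔHf° = 1·ΔHsub + 1·(ΣIE) + 1/2·D(Cl2) + 1·EA + U
-411.2 = 1·(+107.5) + 1·(+495.8) + 1/2·(+242.6) + 1·(-349.0) + U
U = -411.2 − (+375.6) = -786.8 kJ/mol

U = -786.8 kJ/mol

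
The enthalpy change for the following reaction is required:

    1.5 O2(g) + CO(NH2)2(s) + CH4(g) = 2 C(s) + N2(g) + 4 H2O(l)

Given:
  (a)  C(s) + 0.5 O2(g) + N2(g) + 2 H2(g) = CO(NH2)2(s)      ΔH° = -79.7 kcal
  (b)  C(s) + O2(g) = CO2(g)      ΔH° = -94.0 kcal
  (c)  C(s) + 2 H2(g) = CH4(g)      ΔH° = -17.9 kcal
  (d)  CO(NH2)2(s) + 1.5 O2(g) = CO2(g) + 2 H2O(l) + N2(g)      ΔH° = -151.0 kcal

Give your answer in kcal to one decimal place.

(a) as written: -79.7 kcal
(b) reversed and × 2: (-2)·(-94.0) = +188.0 kcal
(c) reversed: +17.9 kcal
(d) × 2: (2)·(-151.0) = -302.0 kcal
ΔH° = (1)·(-79.7) + (-2)·(-94.0) + (-1)·(-17.9) + (2)·(-151.0) = -175.8 kcal

ΔH° = -175.8 kcal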